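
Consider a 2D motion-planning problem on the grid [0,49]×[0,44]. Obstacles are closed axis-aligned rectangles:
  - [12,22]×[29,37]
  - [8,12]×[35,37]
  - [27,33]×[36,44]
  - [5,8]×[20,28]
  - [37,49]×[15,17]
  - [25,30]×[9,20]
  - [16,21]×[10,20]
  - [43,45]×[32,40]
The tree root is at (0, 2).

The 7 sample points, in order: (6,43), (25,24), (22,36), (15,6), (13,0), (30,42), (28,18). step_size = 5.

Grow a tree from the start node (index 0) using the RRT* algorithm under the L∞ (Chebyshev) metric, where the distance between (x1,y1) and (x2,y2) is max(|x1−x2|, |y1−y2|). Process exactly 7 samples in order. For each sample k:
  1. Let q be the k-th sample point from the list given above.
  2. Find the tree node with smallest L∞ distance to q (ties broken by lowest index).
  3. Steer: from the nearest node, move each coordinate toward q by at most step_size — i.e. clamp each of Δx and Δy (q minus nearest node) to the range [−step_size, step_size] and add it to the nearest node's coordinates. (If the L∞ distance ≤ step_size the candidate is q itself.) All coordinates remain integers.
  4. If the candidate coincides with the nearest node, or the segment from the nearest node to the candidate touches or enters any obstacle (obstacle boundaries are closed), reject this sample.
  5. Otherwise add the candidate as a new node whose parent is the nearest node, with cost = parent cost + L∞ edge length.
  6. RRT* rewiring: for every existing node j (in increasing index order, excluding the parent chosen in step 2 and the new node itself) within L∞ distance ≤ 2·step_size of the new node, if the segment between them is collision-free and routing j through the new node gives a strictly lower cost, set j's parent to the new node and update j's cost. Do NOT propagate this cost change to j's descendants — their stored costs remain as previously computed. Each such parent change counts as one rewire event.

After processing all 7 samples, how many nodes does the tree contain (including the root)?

Node count: 6

1. q=(6,43) nearest=0 d=41 new=(5,7) → add node 1 parent=0 cost=5
2. q=(25,24) nearest=1 d=20 new=(10,12) → add node 2 parent=1 cost=10
3. q=(22,36) nearest=2 d=24 new=(15,17) → add node 3 parent=2 cost=15
4. q=(15,6) nearest=2 d=6 new=(15,7) → add node 4 parent=2 cost=15
5. q=(13,0) nearest=4 d=7 new=(13,2) → add node 5 parent=4 cost=20
6. q=(30,42) nearest=3 d=25 new=(20,22) → blocked by [16,21]×[10,20], reject
7. q=(28,18) nearest=3 d=13 new=(20,18) → blocked by [16,21]×[10,20], reject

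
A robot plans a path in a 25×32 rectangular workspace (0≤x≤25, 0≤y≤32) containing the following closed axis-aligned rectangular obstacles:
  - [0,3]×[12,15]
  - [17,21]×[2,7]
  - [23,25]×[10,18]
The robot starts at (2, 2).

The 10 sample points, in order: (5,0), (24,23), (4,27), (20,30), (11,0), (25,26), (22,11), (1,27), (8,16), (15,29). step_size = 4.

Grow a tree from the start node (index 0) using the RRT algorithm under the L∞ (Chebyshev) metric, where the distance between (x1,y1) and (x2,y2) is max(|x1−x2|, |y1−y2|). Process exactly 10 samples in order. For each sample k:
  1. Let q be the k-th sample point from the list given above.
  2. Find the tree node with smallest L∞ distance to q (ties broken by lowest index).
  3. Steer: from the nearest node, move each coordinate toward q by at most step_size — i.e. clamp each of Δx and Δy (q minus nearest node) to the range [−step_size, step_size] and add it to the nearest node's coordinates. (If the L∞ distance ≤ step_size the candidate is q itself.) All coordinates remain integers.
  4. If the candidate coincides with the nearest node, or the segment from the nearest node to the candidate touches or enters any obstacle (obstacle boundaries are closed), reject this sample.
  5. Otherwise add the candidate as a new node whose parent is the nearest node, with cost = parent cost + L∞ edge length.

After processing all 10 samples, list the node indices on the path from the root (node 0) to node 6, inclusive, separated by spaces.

1. q=(5,0) nearest=0 d=3 new=(5,0) → add node 1 parent=0 cost=3
2. q=(24,23) nearest=0 d=22 new=(6,6) → add node 2 parent=0 cost=4
3. q=(4,27) nearest=2 d=21 new=(4,10) → add node 3 parent=2 cost=8
4. q=(20,30) nearest=3 d=20 new=(8,14) → add node 4 parent=3 cost=12
5. q=(11,0) nearest=1 d=6 new=(9,0) → add node 5 parent=1 cost=7
6. q=(25,26) nearest=4 d=17 new=(12,18) → add node 6 parent=4 cost=16
7. q=(22,11) nearest=6 d=10 new=(16,14) → add node 7 parent=6 cost=20
8. q=(1,27) nearest=6 d=11 new=(8,22) → add node 8 parent=6 cost=20
9. q=(8,16) nearest=4 d=2 new=(8,16) → add node 9 parent=4 cost=14
10. q=(15,29) nearest=8 d=7 new=(12,26) → add node 10 parent=8 cost=24

Path: 0 2 3 4 6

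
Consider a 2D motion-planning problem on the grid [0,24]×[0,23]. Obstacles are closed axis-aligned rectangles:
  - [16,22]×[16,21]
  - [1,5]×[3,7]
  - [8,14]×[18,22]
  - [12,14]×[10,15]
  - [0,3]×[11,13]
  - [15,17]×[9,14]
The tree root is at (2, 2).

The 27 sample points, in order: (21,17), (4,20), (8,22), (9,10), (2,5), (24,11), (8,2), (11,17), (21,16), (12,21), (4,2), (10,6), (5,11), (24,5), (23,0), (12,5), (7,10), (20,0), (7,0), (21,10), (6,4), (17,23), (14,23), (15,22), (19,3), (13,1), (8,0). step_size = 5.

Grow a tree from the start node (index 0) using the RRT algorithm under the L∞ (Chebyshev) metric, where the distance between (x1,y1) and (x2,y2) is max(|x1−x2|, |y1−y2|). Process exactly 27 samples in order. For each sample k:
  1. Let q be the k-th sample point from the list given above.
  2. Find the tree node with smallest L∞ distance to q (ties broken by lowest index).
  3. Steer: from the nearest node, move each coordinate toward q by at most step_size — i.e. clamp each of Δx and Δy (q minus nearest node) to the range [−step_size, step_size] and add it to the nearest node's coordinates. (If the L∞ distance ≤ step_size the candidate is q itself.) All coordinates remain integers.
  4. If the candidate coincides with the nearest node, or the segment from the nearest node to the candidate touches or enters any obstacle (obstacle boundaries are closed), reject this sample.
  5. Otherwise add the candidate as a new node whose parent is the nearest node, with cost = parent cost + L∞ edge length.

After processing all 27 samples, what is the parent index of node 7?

Parent of node 7: 6

1. q=(21,17) nearest=0 d=19 new=(7,7) → blocked by [1,5]×[3,7], reject
2. q=(4,20) nearest=0 d=18 new=(4,7) → blocked by [1,5]×[3,7], reject
3. q=(8,22) nearest=0 d=20 new=(7,7) → blocked by [1,5]×[3,7], reject
4. q=(9,10) nearest=0 d=8 new=(7,7) → blocked by [1,5]×[3,7], reject
5. q=(2,5) nearest=0 d=3 new=(2,5) → blocked by [1,5]×[3,7], reject
6. q=(24,11) nearest=0 d=22 new=(7,7) → blocked by [1,5]×[3,7], reject
7. q=(8,2) nearest=0 d=6 new=(7,2) → add node 1 parent=0 cost=5
8. q=(11,17) nearest=0 d=15 new=(7,7) → blocked by [1,5]×[3,7], reject
9. q=(21,16) nearest=1 d=14 new=(12,7) → add node 2 parent=1 cost=10
10. q=(12,21) nearest=2 d=14 new=(12,12) → blocked by [12,14]×[10,15], reject
11. q=(4,2) nearest=0 d=2 new=(4,2) → add node 3 parent=0 cost=2
12. q=(10,6) nearest=2 d=2 new=(10,6) → add node 4 parent=2 cost=12
13. q=(5,11) nearest=4 d=5 new=(5,11) → add node 5 parent=4 cost=17
14. q=(24,5) nearest=2 d=12 new=(17,5) → add node 6 parent=2 cost=15
15. q=(23,0) nearest=6 d=6 new=(22,0) → add node 7 parent=6 cost=20
16. q=(12,5) nearest=2 d=2 new=(12,5) → add node 8 parent=2 cost=12
17. q=(7,10) nearest=5 d=2 new=(7,10) → add node 9 parent=5 cost=19
18. q=(20,0) nearest=7 d=2 new=(20,0) → add node 10 parent=7 cost=22
19. q=(7,0) nearest=1 d=2 new=(7,0) → add node 11 parent=1 cost=7
20. q=(21,10) nearest=6 d=5 new=(21,10) → add node 12 parent=6 cost=20
21. q=(6,4) nearest=1 d=2 new=(6,4) → add node 13 parent=1 cost=7
22. q=(17,23) nearest=5 d=12 new=(10,16) → add node 14 parent=5 cost=22
23. q=(14,23) nearest=14 d=7 new=(14,21) → blocked by [8,14]×[18,22], reject
24. q=(15,22) nearest=14 d=6 new=(15,21) → blocked by [8,14]×[18,22], reject
25. q=(19,3) nearest=6 d=2 new=(19,3) → add node 15 parent=6 cost=17
26. q=(13,1) nearest=6 d=4 new=(13,1) → add node 16 parent=6 cost=19
27. q=(8,0) nearest=11 d=1 new=(8,0) → add node 17 parent=11 cost=8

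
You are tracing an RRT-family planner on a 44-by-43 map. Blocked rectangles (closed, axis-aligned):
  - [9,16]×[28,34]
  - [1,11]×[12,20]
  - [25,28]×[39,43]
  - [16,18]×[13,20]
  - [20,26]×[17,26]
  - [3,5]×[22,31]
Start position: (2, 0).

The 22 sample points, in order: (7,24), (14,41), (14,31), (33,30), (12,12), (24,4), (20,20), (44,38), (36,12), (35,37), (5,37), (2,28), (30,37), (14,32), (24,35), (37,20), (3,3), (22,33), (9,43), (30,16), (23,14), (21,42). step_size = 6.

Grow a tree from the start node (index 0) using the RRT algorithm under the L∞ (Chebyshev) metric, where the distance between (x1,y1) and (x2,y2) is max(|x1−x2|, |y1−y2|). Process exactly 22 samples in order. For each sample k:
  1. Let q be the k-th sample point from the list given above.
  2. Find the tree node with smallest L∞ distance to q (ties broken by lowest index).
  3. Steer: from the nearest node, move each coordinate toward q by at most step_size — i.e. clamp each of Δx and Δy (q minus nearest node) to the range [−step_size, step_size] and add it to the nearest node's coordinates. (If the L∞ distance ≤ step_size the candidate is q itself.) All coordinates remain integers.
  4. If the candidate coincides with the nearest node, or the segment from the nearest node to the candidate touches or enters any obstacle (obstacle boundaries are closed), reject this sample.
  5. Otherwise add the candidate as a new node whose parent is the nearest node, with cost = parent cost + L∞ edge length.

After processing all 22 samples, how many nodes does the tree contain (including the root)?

1. q=(7,24) nearest=0 d=24 new=(7,6) → add node 1 parent=0 cost=6
2. q=(14,41) nearest=1 d=35 new=(13,12) → add node 2 parent=1 cost=12
3. q=(14,31) nearest=2 d=19 new=(14,18) → add node 3 parent=2 cost=18
4. q=(33,30) nearest=3 d=19 new=(20,24) → blocked by [16,18]×[13,20], reject
5. q=(12,12) nearest=2 d=1 new=(12,12) → add node 4 parent=2 cost=13
6. q=(24,4) nearest=2 d=11 new=(19,6) → add node 5 parent=2 cost=18
7. q=(20,20) nearest=3 d=6 new=(20,20) → blocked by [16,18]×[13,20], reject
8. q=(44,38) nearest=3 d=30 new=(20,24) → blocked by [16,18]×[13,20], reject
9. q=(36,12) nearest=5 d=17 new=(25,12) → add node 6 parent=5 cost=24
10. q=(35,37) nearest=3 d=21 new=(20,24) → blocked by [16,18]×[13,20], reject
11. q=(5,37) nearest=3 d=19 new=(8,24) → add node 7 parent=3 cost=24
12. q=(2,28) nearest=7 d=6 new=(2,28) → blocked by [3,5]×[22,31], reject
13. q=(30,37) nearest=3 d=19 new=(20,24) → blocked by [16,18]×[13,20], reject
14. q=(14,32) nearest=7 d=8 new=(14,30) → blocked by [9,16]×[28,34], reject
15. q=(24,35) nearest=7 d=16 new=(14,30) → blocked by [9,16]×[28,34], reject
16. q=(37,20) nearest=6 d=12 new=(31,18) → add node 8 parent=6 cost=30
17. q=(3,3) nearest=0 d=3 new=(3,3) → add node 9 parent=0 cost=3
18. q=(22,33) nearest=7 d=14 new=(14,30) → blocked by [9,16]×[28,34], reject
19. q=(9,43) nearest=7 d=19 new=(9,30) → blocked by [9,16]×[28,34], reject
20. q=(30,16) nearest=8 d=2 new=(30,16) → add node 10 parent=8 cost=32
21. q=(23,14) nearest=6 d=2 new=(23,14) → add node 11 parent=6 cost=26
22. q=(21,42) nearest=7 d=18 new=(14,30) → blocked by [9,16]×[28,34], reject

Node count: 12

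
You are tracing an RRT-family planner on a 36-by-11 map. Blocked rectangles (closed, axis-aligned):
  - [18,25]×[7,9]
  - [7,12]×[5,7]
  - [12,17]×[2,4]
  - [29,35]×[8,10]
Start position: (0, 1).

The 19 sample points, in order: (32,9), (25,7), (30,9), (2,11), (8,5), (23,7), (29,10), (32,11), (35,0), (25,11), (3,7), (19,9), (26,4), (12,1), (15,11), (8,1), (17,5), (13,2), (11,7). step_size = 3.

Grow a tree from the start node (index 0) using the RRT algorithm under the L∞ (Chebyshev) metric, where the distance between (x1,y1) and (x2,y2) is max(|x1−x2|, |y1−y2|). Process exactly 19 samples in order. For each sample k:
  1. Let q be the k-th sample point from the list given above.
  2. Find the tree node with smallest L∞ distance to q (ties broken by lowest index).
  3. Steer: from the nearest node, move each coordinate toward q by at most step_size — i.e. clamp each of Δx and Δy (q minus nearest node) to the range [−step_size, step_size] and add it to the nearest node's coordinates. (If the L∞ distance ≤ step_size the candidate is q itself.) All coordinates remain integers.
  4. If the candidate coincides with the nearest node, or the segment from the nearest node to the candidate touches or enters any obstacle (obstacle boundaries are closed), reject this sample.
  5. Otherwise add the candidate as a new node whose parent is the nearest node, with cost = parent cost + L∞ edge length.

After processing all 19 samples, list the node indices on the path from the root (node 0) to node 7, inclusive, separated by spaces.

Path: 0 1 2 3 5 6 7

1. q=(32,9) nearest=0 d=32 new=(3,4) → add node 1 parent=0 cost=3
2. q=(25,7) nearest=1 d=22 new=(6,7) → add node 2 parent=1 cost=6
3. q=(30,9) nearest=2 d=24 new=(9,9) → add node 3 parent=2 cost=9
4. q=(2,11) nearest=2 d=4 new=(3,10) → add node 4 parent=2 cost=9
5. q=(8,5) nearest=2 d=2 new=(8,5) → blocked by [7,12]×[5,7], reject
6. q=(23,7) nearest=3 d=14 new=(12,7) → blocked by [7,12]×[5,7], reject
7. q=(29,10) nearest=3 d=20 new=(12,10) → add node 5 parent=3 cost=12
8. q=(32,11) nearest=5 d=20 new=(15,11) → add node 6 parent=5 cost=15
9. q=(35,0) nearest=6 d=20 new=(18,8) → blocked by [18,25]×[7,9], reject
10. q=(25,11) nearest=6 d=10 new=(18,11) → add node 7 parent=6 cost=18
11. q=(3,7) nearest=1 d=3 new=(3,7) → add node 8 parent=1 cost=6
12. q=(19,9) nearest=7 d=2 new=(19,9) → blocked by [18,25]×[7,9], reject
13. q=(26,4) nearest=7 d=8 new=(21,8) → blocked by [18,25]×[7,9], reject
14. q=(12,1) nearest=2 d=6 new=(9,4) → blocked by [7,12]×[5,7], reject
15. q=(15,11) nearest=6 d=0 → coincident, reject
16. q=(8,1) nearest=1 d=5 new=(6,1) → add node 9 parent=1 cost=6
17. q=(17,5) nearest=5 d=5 new=(15,7) → add node 10 parent=5 cost=15
18. q=(13,2) nearest=10 d=5 new=(13,4) → blocked by [12,17]×[2,4], reject
19. q=(11,7) nearest=3 d=2 new=(11,7) → blocked by [7,12]×[5,7], reject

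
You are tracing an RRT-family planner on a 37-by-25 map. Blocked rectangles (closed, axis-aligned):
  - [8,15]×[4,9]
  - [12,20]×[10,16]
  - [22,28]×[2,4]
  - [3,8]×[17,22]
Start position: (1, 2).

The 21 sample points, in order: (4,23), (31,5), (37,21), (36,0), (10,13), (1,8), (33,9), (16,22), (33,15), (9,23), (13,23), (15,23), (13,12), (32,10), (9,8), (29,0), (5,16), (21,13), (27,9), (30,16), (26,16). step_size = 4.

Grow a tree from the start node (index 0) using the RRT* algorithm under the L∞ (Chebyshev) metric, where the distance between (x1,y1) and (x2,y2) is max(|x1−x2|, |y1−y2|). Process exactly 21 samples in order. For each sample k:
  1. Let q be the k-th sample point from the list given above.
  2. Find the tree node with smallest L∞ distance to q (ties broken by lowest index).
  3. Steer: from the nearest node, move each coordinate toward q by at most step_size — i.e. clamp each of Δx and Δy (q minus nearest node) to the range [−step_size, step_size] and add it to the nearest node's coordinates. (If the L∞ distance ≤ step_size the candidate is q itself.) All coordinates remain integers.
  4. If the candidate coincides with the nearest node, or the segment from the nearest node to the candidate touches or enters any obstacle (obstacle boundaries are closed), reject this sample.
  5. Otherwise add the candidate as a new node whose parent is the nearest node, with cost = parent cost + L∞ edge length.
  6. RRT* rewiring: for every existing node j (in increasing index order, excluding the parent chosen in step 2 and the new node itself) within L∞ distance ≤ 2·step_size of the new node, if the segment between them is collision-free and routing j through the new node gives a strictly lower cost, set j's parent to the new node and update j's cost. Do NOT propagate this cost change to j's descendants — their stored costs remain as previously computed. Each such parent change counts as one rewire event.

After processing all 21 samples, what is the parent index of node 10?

Parent of node 10: 8

1. q=(4,23) nearest=0 d=21 new=(4,6) → add node 1 parent=0 cost=4
2. q=(31,5) nearest=1 d=27 new=(8,5) → blocked by [8,15]×[4,9], reject
3. q=(37,21) nearest=1 d=33 new=(8,10) → add node 2 parent=1 cost=8
4. q=(36,0) nearest=2 d=28 new=(12,6) → blocked by [8,15]×[4,9], reject
5. q=(10,13) nearest=2 d=3 new=(10,13) → add node 3 parent=2 cost=11
6. q=(1,8) nearest=1 d=3 new=(1,8) → add node 4 parent=1 cost=7
7. q=(33,9) nearest=3 d=23 new=(14,9) → blocked by [8,15]×[4,9], reject
8. q=(16,22) nearest=3 d=9 new=(14,17) → blocked by [12,20]×[10,16], reject
9. q=(33,15) nearest=3 d=23 new=(14,15) → blocked by [12,20]×[10,16], reject
10. q=(9,23) nearest=3 d=10 new=(9,17) → add node 5 parent=3 cost=15
11. q=(13,23) nearest=5 d=6 new=(13,21) → add node 6 parent=5 cost=19
12. q=(15,23) nearest=6 d=2 new=(15,23) → add node 7 parent=6 cost=21
13. q=(13,12) nearest=3 d=3 new=(13,12) → blocked by [12,20]×[10,16], reject
14. q=(32,10) nearest=7 d=17 new=(19,19) → add node 8 parent=7 cost=25
15. q=(9,8) nearest=2 d=2 new=(9,8) → blocked by [8,15]×[4,9], reject
16. q=(29,0) nearest=3 d=19 new=(14,9) → blocked by [8,15]×[4,9], reject
17. q=(5,16) nearest=5 d=4 new=(5,16) → add node 9 parent=5 cost=19
18. q=(21,13) nearest=8 d=6 new=(21,15) → add node 10 parent=8 cost=29
19. q=(27,9) nearest=10 d=6 new=(25,11) → add node 11 parent=10 cost=33
20. q=(30,16) nearest=11 d=5 new=(29,15) → add node 12 parent=11 cost=37
21. q=(26,16) nearest=12 d=3 new=(26,16) → add node 13 parent=12 cost=40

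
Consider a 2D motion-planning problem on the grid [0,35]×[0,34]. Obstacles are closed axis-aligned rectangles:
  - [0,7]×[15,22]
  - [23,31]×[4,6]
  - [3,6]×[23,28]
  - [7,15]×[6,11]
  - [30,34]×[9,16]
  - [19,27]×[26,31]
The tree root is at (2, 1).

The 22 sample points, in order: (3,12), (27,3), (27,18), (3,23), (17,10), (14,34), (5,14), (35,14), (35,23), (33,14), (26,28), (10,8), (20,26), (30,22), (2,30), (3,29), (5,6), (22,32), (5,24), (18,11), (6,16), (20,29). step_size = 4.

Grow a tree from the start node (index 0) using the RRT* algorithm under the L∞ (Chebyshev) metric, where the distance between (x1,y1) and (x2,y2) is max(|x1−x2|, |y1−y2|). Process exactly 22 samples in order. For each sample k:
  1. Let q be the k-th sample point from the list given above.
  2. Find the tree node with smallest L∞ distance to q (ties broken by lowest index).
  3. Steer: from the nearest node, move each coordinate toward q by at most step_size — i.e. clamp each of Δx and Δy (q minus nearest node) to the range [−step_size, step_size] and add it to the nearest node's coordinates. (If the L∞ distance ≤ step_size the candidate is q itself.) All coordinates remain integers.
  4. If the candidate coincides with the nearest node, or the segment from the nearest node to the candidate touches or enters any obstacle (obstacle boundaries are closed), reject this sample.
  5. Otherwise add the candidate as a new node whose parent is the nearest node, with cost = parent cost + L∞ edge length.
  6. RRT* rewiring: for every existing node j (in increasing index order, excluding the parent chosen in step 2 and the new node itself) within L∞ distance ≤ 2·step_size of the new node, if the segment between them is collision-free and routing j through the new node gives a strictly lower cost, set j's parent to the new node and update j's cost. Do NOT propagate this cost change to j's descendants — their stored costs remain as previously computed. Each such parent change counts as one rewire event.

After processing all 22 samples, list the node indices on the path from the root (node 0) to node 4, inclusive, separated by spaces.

Path: 0 1 3 4

1. q=(3,12) nearest=0 d=11 new=(3,5) → add node 1 parent=0 cost=4
2. q=(27,3) nearest=1 d=24 new=(7,3) → add node 2 parent=1 cost=8
3. q=(27,18) nearest=2 d=20 new=(11,7) → blocked by [7,15]×[6,11], reject
4. q=(3,23) nearest=1 d=18 new=(3,9) → add node 3 parent=1 cost=8
5. q=(17,10) nearest=2 d=10 new=(11,7) → blocked by [7,15]×[6,11], reject
6. q=(14,34) nearest=3 d=25 new=(7,13) → add node 4 parent=3 cost=12
7. q=(5,14) nearest=4 d=2 new=(5,14) → add node 5 parent=4 cost=14
8. q=(35,14) nearest=2 d=28 new=(11,7) → blocked by [7,15]×[6,11], reject
9. q=(35,23) nearest=2 d=28 new=(11,7) → blocked by [7,15]×[6,11], reject
10. q=(33,14) nearest=2 d=26 new=(11,7) → blocked by [7,15]×[6,11], reject
11. q=(26,28) nearest=4 d=19 new=(11,17) → add node 6 parent=4 cost=16
12. q=(10,8) nearest=2 d=5 new=(10,7) → blocked by [7,15]×[6,11], reject
13. q=(20,26) nearest=6 d=9 new=(15,21) → add node 7 parent=6 cost=20
14. q=(30,22) nearest=7 d=15 new=(19,22) → add node 8 parent=7 cost=24
15. q=(2,30) nearest=6 d=13 new=(7,21) → blocked by [0,7]×[15,22], reject
16. q=(3,29) nearest=6 d=12 new=(7,21) → blocked by [0,7]×[15,22], reject
17. q=(5,6) nearest=1 d=2 new=(5,6) → add node 9 parent=1 cost=6
18. q=(22,32) nearest=8 d=10 new=(22,26) → blocked by [19,27]×[26,31], reject
19. q=(5,24) nearest=6 d=7 new=(7,21) → blocked by [0,7]×[15,22], reject
20. q=(18,11) nearest=6 d=7 new=(15,13) → add node 10 parent=6 cost=20
21. q=(6,16) nearest=5 d=2 new=(6,16) → blocked by [0,7]×[15,22], reject
22. q=(20,29) nearest=8 d=7 new=(20,26) → blocked by [19,27]×[26,31], reject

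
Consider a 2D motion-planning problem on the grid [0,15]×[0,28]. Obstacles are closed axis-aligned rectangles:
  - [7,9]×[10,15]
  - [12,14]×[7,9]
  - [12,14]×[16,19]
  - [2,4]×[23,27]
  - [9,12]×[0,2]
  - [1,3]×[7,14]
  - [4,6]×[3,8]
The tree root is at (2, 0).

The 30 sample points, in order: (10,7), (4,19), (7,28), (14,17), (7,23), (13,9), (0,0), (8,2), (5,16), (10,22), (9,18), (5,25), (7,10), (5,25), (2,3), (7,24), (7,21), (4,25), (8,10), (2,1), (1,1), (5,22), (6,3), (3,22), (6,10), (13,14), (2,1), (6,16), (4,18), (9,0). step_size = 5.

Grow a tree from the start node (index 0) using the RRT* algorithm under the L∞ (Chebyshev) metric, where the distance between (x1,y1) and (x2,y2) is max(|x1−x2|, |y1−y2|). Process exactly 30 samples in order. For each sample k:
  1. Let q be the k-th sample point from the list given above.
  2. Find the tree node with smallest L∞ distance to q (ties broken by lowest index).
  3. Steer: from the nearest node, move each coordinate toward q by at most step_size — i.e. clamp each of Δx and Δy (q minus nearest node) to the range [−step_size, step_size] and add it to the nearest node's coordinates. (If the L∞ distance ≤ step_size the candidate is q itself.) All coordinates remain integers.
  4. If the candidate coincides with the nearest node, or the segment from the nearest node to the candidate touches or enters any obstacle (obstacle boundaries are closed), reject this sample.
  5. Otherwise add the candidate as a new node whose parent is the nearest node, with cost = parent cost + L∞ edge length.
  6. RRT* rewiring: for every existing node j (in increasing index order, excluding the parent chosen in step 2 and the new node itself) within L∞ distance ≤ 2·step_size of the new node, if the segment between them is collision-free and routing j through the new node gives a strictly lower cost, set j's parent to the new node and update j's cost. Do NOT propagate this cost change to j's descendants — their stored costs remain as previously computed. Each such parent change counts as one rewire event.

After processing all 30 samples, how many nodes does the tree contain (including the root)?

1. q=(10,7) nearest=0 d=8 new=(7,5) → blocked by [4,6]×[3,8], reject
2. q=(4,19) nearest=0 d=19 new=(4,5) → blocked by [4,6]×[3,8], reject
3. q=(7,28) nearest=0 d=28 new=(7,5) → blocked by [4,6]×[3,8], reject
4. q=(14,17) nearest=0 d=17 new=(7,5) → blocked by [4,6]×[3,8], reject
5. q=(7,23) nearest=0 d=23 new=(7,5) → blocked by [4,6]×[3,8], reject
6. q=(13,9) nearest=0 d=11 new=(7,5) → blocked by [4,6]×[3,8], reject
7. q=(0,0) nearest=0 d=2 new=(0,0) → add node 1 parent=0 cost=2
8. q=(8,2) nearest=0 d=6 new=(7,2) → add node 2 parent=0 cost=5
9. q=(5,16) nearest=2 d=14 new=(5,7) → blocked by [4,6]×[3,8], reject
10. q=(10,22) nearest=2 d=20 new=(10,7) → add node 3 parent=2 cost=10
11. q=(9,18) nearest=3 d=11 new=(9,12) → blocked by [7,9]×[10,15], reject
12. q=(5,25) nearest=3 d=18 new=(5,12) → blocked by [7,9]×[10,15], reject
13. q=(7,10) nearest=3 d=3 new=(7,10) → blocked by [7,9]×[10,15], reject
14. q=(5,25) nearest=3 d=18 new=(5,12) → blocked by [7,9]×[10,15], reject
15. q=(2,3) nearest=0 d=3 new=(2,3) → add node 4 parent=0 cost=3
16. q=(7,24) nearest=3 d=17 new=(7,12) → blocked by [7,9]×[10,15], reject
17. q=(7,21) nearest=3 d=14 new=(7,12) → blocked by [7,9]×[10,15], reject
18. q=(4,25) nearest=3 d=18 new=(5,12) → blocked by [7,9]×[10,15], reject
19. q=(8,10) nearest=3 d=3 new=(8,10) → blocked by [7,9]×[10,15], reject
20. q=(2,1) nearest=0 d=1 new=(2,1) → add node 5 parent=0 cost=1
21. q=(1,1) nearest=0 d=1 new=(1,1) → add node 6 parent=0 cost=1
22. q=(5,22) nearest=3 d=15 new=(5,12) → blocked by [7,9]×[10,15], reject
23. q=(6,3) nearest=2 d=1 new=(6,3) → blocked by [4,6]×[3,8], reject
24. q=(3,22) nearest=3 d=15 new=(5,12) → blocked by [7,9]×[10,15], reject
25. q=(6,10) nearest=3 d=4 new=(6,10) → add node 7 parent=3 cost=14
26. q=(13,14) nearest=3 d=7 new=(13,12) → add node 8 parent=3 cost=15
27. q=(2,1) nearest=5 d=0 → coincident, reject
28. q=(6,16) nearest=7 d=6 new=(6,15) → add node 9 parent=7 cost=19
29. q=(4,18) nearest=9 d=3 new=(4,18) → add node 10 parent=9 cost=22
30. q=(9,0) nearest=2 d=2 new=(9,0) → blocked by [9,12]×[0,2], reject

Node count: 11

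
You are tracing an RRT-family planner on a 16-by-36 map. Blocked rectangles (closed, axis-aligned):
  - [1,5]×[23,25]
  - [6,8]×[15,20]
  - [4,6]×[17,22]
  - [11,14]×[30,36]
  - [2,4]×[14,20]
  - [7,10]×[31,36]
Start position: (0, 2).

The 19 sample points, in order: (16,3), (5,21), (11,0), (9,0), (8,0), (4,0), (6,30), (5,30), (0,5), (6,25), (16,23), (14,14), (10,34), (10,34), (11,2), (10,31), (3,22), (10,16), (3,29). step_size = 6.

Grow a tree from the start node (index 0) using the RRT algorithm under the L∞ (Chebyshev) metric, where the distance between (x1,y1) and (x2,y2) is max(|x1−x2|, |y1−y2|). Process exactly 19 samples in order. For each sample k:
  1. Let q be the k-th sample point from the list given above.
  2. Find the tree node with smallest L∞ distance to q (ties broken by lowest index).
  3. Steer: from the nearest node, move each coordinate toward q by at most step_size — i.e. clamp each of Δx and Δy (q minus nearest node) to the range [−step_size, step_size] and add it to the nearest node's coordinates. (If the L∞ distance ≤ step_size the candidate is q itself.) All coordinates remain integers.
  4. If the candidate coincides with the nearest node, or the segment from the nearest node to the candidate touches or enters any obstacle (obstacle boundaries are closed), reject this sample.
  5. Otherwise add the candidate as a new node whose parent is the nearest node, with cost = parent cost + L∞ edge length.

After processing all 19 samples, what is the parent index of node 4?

1. q=(16,3) nearest=0 d=16 new=(6,3) → add node 1 parent=0 cost=6
2. q=(5,21) nearest=1 d=18 new=(5,9) → add node 2 parent=1 cost=12
3. q=(11,0) nearest=1 d=5 new=(11,0) → add node 3 parent=1 cost=11
4. q=(9,0) nearest=3 d=2 new=(9,0) → add node 4 parent=3 cost=13
5. q=(8,0) nearest=4 d=1 new=(8,0) → add node 5 parent=4 cost=14
6. q=(4,0) nearest=1 d=3 new=(4,0) → add node 6 parent=1 cost=9
7. q=(6,30) nearest=2 d=21 new=(6,15) → blocked by [6,8]×[15,20], reject
8. q=(5,30) nearest=2 d=21 new=(5,15) → add node 7 parent=2 cost=18
9. q=(0,5) nearest=0 d=3 new=(0,5) → add node 8 parent=0 cost=3
10. q=(6,25) nearest=7 d=10 new=(6,21) → blocked by [4,6]×[17,22], reject
11. q=(16,23) nearest=7 d=11 new=(11,21) → blocked by [6,8]×[15,20], reject
12. q=(14,14) nearest=2 d=9 new=(11,14) → add node 9 parent=2 cost=18
13. q=(10,34) nearest=7 d=19 new=(10,21) → blocked by [6,8]×[15,20], reject
14. q=(10,34) nearest=7 d=19 new=(10,21) → blocked by [6,8]×[15,20], reject
15. q=(11,2) nearest=3 d=2 new=(11,2) → add node 10 parent=3 cost=13
16. q=(10,31) nearest=7 d=16 new=(10,21) → blocked by [6,8]×[15,20], reject
17. q=(3,22) nearest=7 d=7 new=(3,21) → blocked by [4,6]×[17,22], reject
18. q=(10,16) nearest=9 d=2 new=(10,16) → add node 11 parent=9 cost=20
19. q=(3,29) nearest=11 d=13 new=(4,22) → blocked by [6,8]×[15,20], reject

Parent of node 4: 3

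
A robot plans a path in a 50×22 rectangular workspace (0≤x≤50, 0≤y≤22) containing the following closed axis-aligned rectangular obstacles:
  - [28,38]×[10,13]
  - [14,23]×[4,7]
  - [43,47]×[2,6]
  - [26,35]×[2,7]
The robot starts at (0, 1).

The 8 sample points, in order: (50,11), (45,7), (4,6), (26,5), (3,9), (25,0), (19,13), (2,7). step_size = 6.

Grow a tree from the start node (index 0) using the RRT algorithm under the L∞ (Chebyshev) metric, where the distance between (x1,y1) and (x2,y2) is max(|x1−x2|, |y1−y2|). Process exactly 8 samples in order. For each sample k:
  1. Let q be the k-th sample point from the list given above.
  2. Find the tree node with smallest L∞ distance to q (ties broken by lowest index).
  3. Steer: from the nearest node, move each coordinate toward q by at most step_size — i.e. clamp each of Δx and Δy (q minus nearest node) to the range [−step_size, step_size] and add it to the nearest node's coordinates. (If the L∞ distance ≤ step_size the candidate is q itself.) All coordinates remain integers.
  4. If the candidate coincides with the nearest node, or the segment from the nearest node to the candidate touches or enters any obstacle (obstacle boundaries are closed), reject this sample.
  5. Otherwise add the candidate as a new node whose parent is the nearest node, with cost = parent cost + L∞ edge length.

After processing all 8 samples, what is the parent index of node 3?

1. q=(50,11) nearest=0 d=50 new=(6,7) → add node 1 parent=0 cost=6
2. q=(45,7) nearest=1 d=39 new=(12,7) → add node 2 parent=1 cost=12
3. q=(4,6) nearest=1 d=2 new=(4,6) → add node 3 parent=1 cost=8
4. q=(26,5) nearest=2 d=14 new=(18,5) → blocked by [14,23]×[4,7], reject
5. q=(3,9) nearest=1 d=3 new=(3,9) → add node 4 parent=1 cost=9
6. q=(25,0) nearest=2 d=13 new=(18,1) → blocked by [14,23]×[4,7], reject
7. q=(19,13) nearest=2 d=7 new=(18,13) → add node 5 parent=2 cost=18
8. q=(2,7) nearest=3 d=2 new=(2,7) → add node 6 parent=3 cost=10

Parent of node 3: 1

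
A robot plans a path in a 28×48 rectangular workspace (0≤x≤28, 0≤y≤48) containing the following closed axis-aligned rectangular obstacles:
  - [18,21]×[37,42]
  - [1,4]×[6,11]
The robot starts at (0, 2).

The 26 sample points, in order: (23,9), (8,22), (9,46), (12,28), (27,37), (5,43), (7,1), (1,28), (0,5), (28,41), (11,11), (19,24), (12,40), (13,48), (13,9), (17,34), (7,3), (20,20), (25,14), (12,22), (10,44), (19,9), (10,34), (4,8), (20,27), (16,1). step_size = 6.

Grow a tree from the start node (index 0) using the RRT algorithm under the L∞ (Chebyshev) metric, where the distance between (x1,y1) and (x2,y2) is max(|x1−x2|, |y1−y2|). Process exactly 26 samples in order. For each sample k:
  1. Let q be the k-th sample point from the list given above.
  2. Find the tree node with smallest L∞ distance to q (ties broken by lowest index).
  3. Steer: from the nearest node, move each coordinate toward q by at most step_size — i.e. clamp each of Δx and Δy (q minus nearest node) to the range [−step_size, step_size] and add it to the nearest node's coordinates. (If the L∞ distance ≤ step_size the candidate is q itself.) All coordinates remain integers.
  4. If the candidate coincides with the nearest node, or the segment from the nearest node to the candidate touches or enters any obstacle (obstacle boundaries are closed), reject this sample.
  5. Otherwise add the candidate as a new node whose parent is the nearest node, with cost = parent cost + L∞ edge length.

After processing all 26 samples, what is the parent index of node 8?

1. q=(23,9) nearest=0 d=23 new=(6,8) → blocked by [1,4]×[6,11], reject
2. q=(8,22) nearest=0 d=20 new=(6,8) → blocked by [1,4]×[6,11], reject
3. q=(9,46) nearest=0 d=44 new=(6,8) → blocked by [1,4]×[6,11], reject
4. q=(12,28) nearest=0 d=26 new=(6,8) → blocked by [1,4]×[6,11], reject
5. q=(27,37) nearest=0 d=35 new=(6,8) → blocked by [1,4]×[6,11], reject
6. q=(5,43) nearest=0 d=41 new=(5,8) → blocked by [1,4]×[6,11], reject
7. q=(7,1) nearest=0 d=7 new=(6,1) → add node 1 parent=0 cost=6
8. q=(1,28) nearest=0 d=26 new=(1,8) → blocked by [1,4]×[6,11], reject
9. q=(0,5) nearest=0 d=3 new=(0,5) → add node 2 parent=0 cost=3
10. q=(28,41) nearest=2 d=36 new=(6,11) → blocked by [1,4]×[6,11], reject
11. q=(11,11) nearest=1 d=10 new=(11,7) → add node 3 parent=1 cost=12
12. q=(19,24) nearest=3 d=17 new=(17,13) → add node 4 parent=3 cost=18
13. q=(12,40) nearest=4 d=27 new=(12,19) → add node 5 parent=4 cost=24
14. q=(13,48) nearest=5 d=29 new=(13,25) → add node 6 parent=5 cost=30
15. q=(13,9) nearest=3 d=2 new=(13,9) → add node 7 parent=3 cost=14
16. q=(17,34) nearest=6 d=9 new=(17,31) → add node 8 parent=6 cost=36
17. q=(7,3) nearest=1 d=2 new=(7,3) → add node 9 parent=1 cost=8
18. q=(20,20) nearest=4 d=7 new=(20,19) → add node 10 parent=4 cost=24
19. q=(25,14) nearest=10 d=5 new=(25,14) → add node 11 parent=10 cost=29
20. q=(12,22) nearest=5 d=3 new=(12,22) → add node 12 parent=5 cost=27
21. q=(10,44) nearest=8 d=13 new=(11,37) → add node 13 parent=8 cost=42
22. q=(19,9) nearest=4 d=4 new=(19,9) → add node 14 parent=4 cost=22
23. q=(10,34) nearest=13 d=3 new=(10,34) → add node 15 parent=13 cost=45
24. q=(4,8) nearest=2 d=4 new=(4,8) → blocked by [1,4]×[6,11], reject
25. q=(20,27) nearest=8 d=4 new=(20,27) → add node 16 parent=8 cost=40
26. q=(16,1) nearest=3 d=6 new=(16,1) → add node 17 parent=3 cost=18

Parent of node 8: 6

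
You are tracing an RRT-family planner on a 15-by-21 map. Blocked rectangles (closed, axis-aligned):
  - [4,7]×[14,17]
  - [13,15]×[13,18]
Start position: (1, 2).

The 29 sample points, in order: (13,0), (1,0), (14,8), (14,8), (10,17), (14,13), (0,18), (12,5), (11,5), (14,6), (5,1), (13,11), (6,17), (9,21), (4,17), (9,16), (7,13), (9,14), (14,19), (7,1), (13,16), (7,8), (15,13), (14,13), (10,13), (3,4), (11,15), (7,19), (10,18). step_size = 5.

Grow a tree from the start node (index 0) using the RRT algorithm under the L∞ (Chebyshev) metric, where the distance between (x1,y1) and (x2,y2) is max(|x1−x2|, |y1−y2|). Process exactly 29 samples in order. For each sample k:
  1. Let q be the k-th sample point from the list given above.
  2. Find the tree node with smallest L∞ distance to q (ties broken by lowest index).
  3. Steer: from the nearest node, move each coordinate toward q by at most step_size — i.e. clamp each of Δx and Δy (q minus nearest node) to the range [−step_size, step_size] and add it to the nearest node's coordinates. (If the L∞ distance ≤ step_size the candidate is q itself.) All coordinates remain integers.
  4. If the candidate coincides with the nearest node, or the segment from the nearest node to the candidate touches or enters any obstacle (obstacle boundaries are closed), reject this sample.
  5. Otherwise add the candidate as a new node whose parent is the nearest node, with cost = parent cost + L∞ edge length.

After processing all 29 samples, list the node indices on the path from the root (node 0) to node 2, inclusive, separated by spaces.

Path: 0 2

1. q=(13,0) nearest=0 d=12 new=(6,0) → add node 1 parent=0 cost=5
2. q=(1,0) nearest=0 d=2 new=(1,0) → add node 2 parent=0 cost=2
3. q=(14,8) nearest=1 d=8 new=(11,5) → add node 3 parent=1 cost=10
4. q=(14,8) nearest=3 d=3 new=(14,8) → add node 4 parent=3 cost=13
5. q=(10,17) nearest=4 d=9 new=(10,13) → add node 5 parent=4 cost=18
6. q=(14,13) nearest=5 d=4 new=(14,13) → blocked by [13,15]×[13,18], reject
7. q=(0,18) nearest=5 d=10 new=(5,18) → blocked by [4,7]×[14,17], reject
8. q=(12,5) nearest=3 d=1 new=(12,5) → add node 6 parent=3 cost=11
9. q=(11,5) nearest=3 d=0 → coincident, reject
10. q=(14,6) nearest=4 d=2 new=(14,6) → add node 7 parent=4 cost=15
11. q=(5,1) nearest=1 d=1 new=(5,1) → add node 8 parent=1 cost=6
12. q=(13,11) nearest=4 d=3 new=(13,11) → add node 9 parent=4 cost=16
13. q=(6,17) nearest=5 d=4 new=(6,17) → blocked by [4,7]×[14,17], reject
14. q=(9,21) nearest=5 d=8 new=(9,18) → add node 10 parent=5 cost=23
15. q=(4,17) nearest=10 d=5 new=(4,17) → blocked by [4,7]×[14,17], reject
16. q=(9,16) nearest=10 d=2 new=(9,16) → add node 11 parent=10 cost=25
17. q=(7,13) nearest=5 d=3 new=(7,13) → add node 12 parent=5 cost=21
18. q=(9,14) nearest=5 d=1 new=(9,14) → add node 13 parent=5 cost=19
19. q=(14,19) nearest=10 d=5 new=(14,19) → add node 14 parent=10 cost=28
20. q=(7,1) nearest=1 d=1 new=(7,1) → add node 15 parent=1 cost=6
21. q=(13,16) nearest=5 d=3 new=(13,16) → blocked by [13,15]×[13,18], reject
22. q=(7,8) nearest=3 d=4 new=(7,8) → add node 16 parent=3 cost=14
23. q=(15,13) nearest=9 d=2 new=(15,13) → blocked by [13,15]×[13,18], reject
24. q=(14,13) nearest=9 d=2 new=(14,13) → blocked by [13,15]×[13,18], reject
25. q=(10,13) nearest=5 d=0 → coincident, reject
26. q=(3,4) nearest=0 d=2 new=(3,4) → add node 17 parent=0 cost=2
27. q=(11,15) nearest=5 d=2 new=(11,15) → add node 18 parent=5 cost=20
28. q=(7,19) nearest=10 d=2 new=(7,19) → add node 19 parent=10 cost=25
29. q=(10,18) nearest=10 d=1 new=(10,18) → add node 20 parent=10 cost=24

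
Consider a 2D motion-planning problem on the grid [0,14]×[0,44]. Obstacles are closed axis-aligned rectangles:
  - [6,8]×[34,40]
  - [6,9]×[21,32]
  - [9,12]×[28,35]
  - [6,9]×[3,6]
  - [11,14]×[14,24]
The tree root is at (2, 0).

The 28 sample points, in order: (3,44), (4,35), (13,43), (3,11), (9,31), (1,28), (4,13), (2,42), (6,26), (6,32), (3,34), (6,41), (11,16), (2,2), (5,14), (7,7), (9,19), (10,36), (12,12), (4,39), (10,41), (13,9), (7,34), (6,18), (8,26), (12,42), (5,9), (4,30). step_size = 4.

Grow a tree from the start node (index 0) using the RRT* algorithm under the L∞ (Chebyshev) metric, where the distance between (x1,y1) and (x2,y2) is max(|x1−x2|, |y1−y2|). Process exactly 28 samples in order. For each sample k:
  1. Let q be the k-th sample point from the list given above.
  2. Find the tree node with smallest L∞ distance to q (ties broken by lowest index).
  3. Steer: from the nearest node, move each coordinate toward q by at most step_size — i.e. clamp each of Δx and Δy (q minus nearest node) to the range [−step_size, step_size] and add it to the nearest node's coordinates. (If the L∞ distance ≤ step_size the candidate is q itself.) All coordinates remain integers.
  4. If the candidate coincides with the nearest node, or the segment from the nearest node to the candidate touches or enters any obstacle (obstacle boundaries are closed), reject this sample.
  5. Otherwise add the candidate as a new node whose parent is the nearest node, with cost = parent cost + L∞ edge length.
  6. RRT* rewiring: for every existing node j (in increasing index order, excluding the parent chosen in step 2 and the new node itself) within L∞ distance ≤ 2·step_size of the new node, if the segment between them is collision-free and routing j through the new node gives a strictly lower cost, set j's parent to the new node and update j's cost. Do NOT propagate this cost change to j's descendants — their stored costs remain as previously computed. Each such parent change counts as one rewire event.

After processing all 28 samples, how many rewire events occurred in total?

Rewire events: 1

1. q=(3,44) nearest=0 d=44 new=(3,4) → add node 1 parent=0 cost=4
2. q=(4,35) nearest=1 d=31 new=(4,8) → add node 2 parent=1 cost=8
3. q=(13,43) nearest=2 d=35 new=(8,12) → add node 3 parent=2 cost=12
4. q=(3,11) nearest=2 d=3 new=(3,11) → add node 4 parent=2 cost=11
5. q=(9,31) nearest=3 d=19 new=(9,16) → add node 5 parent=3 cost=16
6. q=(1,28) nearest=5 d=12 new=(5,20) → add node 6 parent=5 cost=20
7. q=(4,13) nearest=4 d=2 new=(4,13) → add node 7 parent=4 cost=13
8. q=(2,42) nearest=6 d=22 new=(2,24) → add node 8 parent=6 cost=24
9. q=(6,26) nearest=8 d=4 new=(6,26) → blocked by [6,9]×[21,32], reject
10. q=(6,32) nearest=8 d=8 new=(6,28) → blocked by [6,9]×[21,32], reject
11. q=(3,34) nearest=8 d=10 new=(3,28) → add node 9 parent=8 cost=28
12. q=(6,41) nearest=9 d=13 new=(6,32) → blocked by [6,9]×[21,32], reject
13. q=(11,16) nearest=5 d=2 new=(11,16) → blocked by [11,14]×[14,24], reject
14. q=(2,2) nearest=0 d=2 new=(2,2) → add node 10 parent=0 cost=2
15. q=(5,14) nearest=7 d=1 new=(5,14) → add node 11 parent=7 cost=14
16. q=(7,7) nearest=2 d=3 new=(7,7) → add node 12 parent=2 cost=11
17. q=(9,19) nearest=5 d=3 new=(9,19) → add node 13 parent=5 cost=19
18. q=(10,36) nearest=9 d=8 new=(7,32) → blocked by [6,9]×[21,32], reject
19. q=(12,12) nearest=3 d=4 new=(12,12) → add node 14 parent=3 cost=16
20. q=(4,39) nearest=9 d=11 new=(4,32) → add node 15 parent=9 cost=32
21. q=(10,41) nearest=15 d=9 new=(8,36) → blocked by [6,8]×[34,40], reject
22. q=(13,9) nearest=14 d=3 new=(13,9) → add node 16 parent=14 cost=19
23. q=(7,34) nearest=15 d=3 new=(7,34) → blocked by [6,8]×[34,40], reject
24. q=(6,18) nearest=6 d=2 new=(6,18) → add node 17 parent=6 cost=22
25. q=(8,26) nearest=9 d=5 new=(7,26) → blocked by [6,9]×[21,32], reject
26. q=(12,42) nearest=15 d=10 new=(8,36) → blocked by [6,8]×[34,40], reject
27. q=(5,9) nearest=2 d=1 new=(5,9) → add node 18 parent=2 cost=9; rewire 16→18 (17<19)
28. q=(4,30) nearest=9 d=2 new=(4,30) → add node 19 parent=9 cost=30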